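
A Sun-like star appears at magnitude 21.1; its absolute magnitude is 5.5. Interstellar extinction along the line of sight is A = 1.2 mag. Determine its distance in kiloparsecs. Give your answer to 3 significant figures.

m − M = 5 log₁₀(d/10 pc) + A  ⇒  21.1 − (5.5) − 1.2 = 5 log₁₀(d/10)
14.400 = 5 log₁₀(d/10)
log₁₀ d = (m − M − A)/5 + 1 = 3.8800
d = 10^3.8800 = 7586 pc
= 7.586 kpc

d ≈ 7.59 kpc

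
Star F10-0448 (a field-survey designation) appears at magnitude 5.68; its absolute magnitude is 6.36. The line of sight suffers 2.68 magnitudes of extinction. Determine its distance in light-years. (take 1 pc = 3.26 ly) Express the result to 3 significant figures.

m − M = 5 log₁₀(d/10 pc) + A  ⇒  5.68 − (6.36) − 2.68 = 5 log₁₀(d/10)
-3.360 = 5 log₁₀(d/10)
log₁₀ d = (m − M − A)/5 + 1 = 0.3280
d = 10^0.3280 = 2.128 pc
= 6.938 ly

d ≈ 6.94 ly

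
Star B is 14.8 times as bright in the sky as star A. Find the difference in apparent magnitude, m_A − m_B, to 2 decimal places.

Pogson: Δm = −2.5 log₁₀(ratio) = −2.5 log₁₀(14.8) = −2.5 × 1.1703 = -2.926
Star B is brighter so has the smaller magnitude: m_A − m_B is positive.

m_A − m_B ≈ 2.93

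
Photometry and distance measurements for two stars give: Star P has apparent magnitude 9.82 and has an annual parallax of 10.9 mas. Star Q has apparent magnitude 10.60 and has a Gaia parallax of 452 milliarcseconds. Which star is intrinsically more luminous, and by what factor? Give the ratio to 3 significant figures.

Star P is more luminous, by a factor of 3530.

Star P: p = 10.9 mas = 0.0109″ → d = 1/p = 91.74 pc
Star P: M = m − 5 log₁₀ d + 5 = 9.82 − 5·1.9626 + 5 = 5.007
Star Q: p = 452 mas = 0.452″ → d = 1/p = 2.212 pc
Star Q: M = m − 5 log₁₀ d + 5 = 10.60 − 5·0.3449 + 5 = 13.876
ΔM = M_P − M_Q = 5.007 − (13.876) = -8.869; smaller M is more luminous → Star P.
L ratio = 10^(0.4 |ΔM|) = 10^3.547 = 3527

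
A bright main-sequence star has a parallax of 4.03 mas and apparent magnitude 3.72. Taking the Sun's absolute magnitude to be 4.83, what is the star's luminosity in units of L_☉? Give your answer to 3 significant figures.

L/L_☉ ≈ 1710

d = 1/p = 1000/4.03 mas = 248.1 pc
M = m − 5 log₁₀ d + 5 = 3.72 − 5·2.3947 + 5 = -3.253
M − M_☉ = -3.253 − 4.83 = -8.083
L/L_☉ = 10^(−0.4 × -8.083) = 1712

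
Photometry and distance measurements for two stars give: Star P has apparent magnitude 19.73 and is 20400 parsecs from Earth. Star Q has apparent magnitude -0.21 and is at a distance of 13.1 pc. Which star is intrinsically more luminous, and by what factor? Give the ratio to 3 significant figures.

Star P: M = m − 5 log₁₀ d + 5 = 19.73 − 5·4.3096 + 5 = 3.182
Star Q: M = m − 5 log₁₀ d + 5 = -0.21 − 5·1.1173 + 5 = -0.796
ΔM = M_P − M_Q = 3.182 − (-0.796) = 3.978; smaller M is more luminous → Star Q.
L ratio = 10^(0.4 |ΔM|) = 10^1.591 = 39.02

Star Q is more luminous, by a factor of 39.0.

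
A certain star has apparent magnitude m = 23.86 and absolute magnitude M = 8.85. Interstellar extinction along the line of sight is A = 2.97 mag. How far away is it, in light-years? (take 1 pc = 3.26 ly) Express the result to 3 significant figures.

d ≈ 8340 ly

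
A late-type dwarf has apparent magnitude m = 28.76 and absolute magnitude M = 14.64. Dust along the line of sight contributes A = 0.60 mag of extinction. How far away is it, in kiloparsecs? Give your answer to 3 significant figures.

d ≈ 5.06 kpc

m − M = 5 log₁₀(d/10 pc) + A  ⇒  28.76 − (14.64) − 0.60 = 5 log₁₀(d/10)
13.520 = 5 log₁₀(d/10)
log₁₀ d = (m − M − A)/5 + 1 = 3.7040
d = 10^3.7040 = 5058 pc
= 5.058 kpc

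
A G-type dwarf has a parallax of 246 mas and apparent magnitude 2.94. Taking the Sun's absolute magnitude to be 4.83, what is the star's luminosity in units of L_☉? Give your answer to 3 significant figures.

L/L_☉ ≈ 0.942

d = 1/p = 1000/246 mas = 4.065 pc
M = m − 5 log₁₀ d + 5 = 2.94 − 5·0.6091 + 5 = 4.895
M − M_☉ = 4.895 − 4.83 = 0.065
L/L_☉ = 10^(−0.4 × 0.065) = 0.9422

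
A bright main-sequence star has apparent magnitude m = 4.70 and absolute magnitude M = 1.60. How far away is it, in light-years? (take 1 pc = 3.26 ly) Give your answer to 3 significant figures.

d ≈ 136 ly

μ = m − M = 3.100
m − M = 5 log₁₀ d − 5
log₁₀ d = (m − M)/5 + 1 = 1.6200
d = 10^1.6200 = 41.69 pc
= 135.9 ly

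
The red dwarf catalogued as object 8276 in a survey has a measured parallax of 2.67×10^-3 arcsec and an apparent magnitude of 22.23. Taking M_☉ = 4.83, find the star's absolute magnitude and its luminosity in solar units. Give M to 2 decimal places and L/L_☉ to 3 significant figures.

M ≈ 14.36; L/L_☉ ≈ 1.54×10^-4

d = 1/p = 1/2.67×10^-3″ = 374.5 pc
M = m − 5 log₁₀ d + 5 = 22.23 − 5·2.5735 + 5 = 14.363
M − M_☉ = 14.363 − 4.83 = 9.533
L/L_☉ = 10^(−0.4 × 9.533) = 1.538×10^-4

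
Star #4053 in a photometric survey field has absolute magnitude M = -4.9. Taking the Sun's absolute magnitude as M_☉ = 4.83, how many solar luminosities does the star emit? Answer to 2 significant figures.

L/L_☉ ≈ 7800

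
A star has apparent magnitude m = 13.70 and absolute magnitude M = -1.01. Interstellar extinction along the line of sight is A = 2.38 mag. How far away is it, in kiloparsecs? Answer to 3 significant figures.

d ≈ 2.92 kpc

m − M = 5 log₁₀(d/10 pc) + A  ⇒  13.70 − (-1.01) − 2.38 = 5 log₁₀(d/10)
12.330 = 5 log₁₀(d/10)
log₁₀ d = (m − M − A)/5 + 1 = 3.4660
d = 10^3.4660 = 2924 pc
= 2.924 kpc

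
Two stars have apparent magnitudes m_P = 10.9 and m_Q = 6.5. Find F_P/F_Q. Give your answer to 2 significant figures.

F_P/F_Q ≈ 0.017

Magnitude difference = 4.4
Flux ratio = 10^(−0.4 Δm) = 10^(−0.4 × 4.4) = 10^-1.760 = 0.01738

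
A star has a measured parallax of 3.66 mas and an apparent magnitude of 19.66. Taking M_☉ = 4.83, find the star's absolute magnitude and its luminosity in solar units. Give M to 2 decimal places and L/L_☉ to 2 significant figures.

d = 1/p = 1000/3.66 mas = 273.2 pc
M = m − 5 log₁₀ d + 5 = 19.66 − 5·2.4365 + 5 = 12.477
M − M_☉ = 12.477 − 4.83 = 7.647
L/L_☉ = 10^(−0.4 × 7.647) = 8.730×10^-4

M ≈ 12.48; L/L_☉ ≈ 8.7×10^-4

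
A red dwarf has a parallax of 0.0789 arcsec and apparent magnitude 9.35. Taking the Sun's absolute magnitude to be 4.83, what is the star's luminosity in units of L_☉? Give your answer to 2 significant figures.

d = 1/p = 1/0.0789″ = 12.67 pc
M = m − 5 log₁₀ d + 5 = 9.35 − 5·1.1029 + 5 = 8.835
M − M_☉ = 8.835 − 4.83 = 4.005
L/L_☉ = 10^(−0.4 × 4.005) = 0.02499

L/L_☉ ≈ 0.025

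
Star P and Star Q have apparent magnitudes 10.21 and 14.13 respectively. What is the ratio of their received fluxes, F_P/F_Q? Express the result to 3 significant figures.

F_P/F_Q ≈ 37.0

Δm = 10.21 − (14.13) = -3.92
Flux ratio = 10^(−0.4 Δm) = 10^(−0.4 × -3.92) = 10^1.568 = 36.98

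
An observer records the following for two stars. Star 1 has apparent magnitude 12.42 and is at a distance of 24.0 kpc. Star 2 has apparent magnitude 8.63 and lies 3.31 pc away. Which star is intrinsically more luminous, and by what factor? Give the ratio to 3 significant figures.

Star 1 is more luminous, by a factor of 1.60×10^6.

Star 1: d = 24.0 kpc = 24000 pc
Star 1: M = m − 5 log₁₀ d + 5 = 12.42 − 5·4.3802 + 5 = -4.481
Star 2: M = m − 5 log₁₀ d + 5 = 8.63 − 5·0.5198 + 5 = 11.031
ΔM = M_1 − M_2 = -4.481 − (11.031) = -15.512; smaller M is more luminous → Star 1.
L ratio = 10^(0.4 |ΔM|) = 10^6.205 = 1.602×10^6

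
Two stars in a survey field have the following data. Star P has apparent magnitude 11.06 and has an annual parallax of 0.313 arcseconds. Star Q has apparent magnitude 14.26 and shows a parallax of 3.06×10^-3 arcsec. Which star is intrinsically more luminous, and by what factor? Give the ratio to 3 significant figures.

Star Q is more luminous, by a factor of 549.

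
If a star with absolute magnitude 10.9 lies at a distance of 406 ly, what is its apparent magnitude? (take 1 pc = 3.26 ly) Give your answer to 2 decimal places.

d = 406 ly / 3.26 = 124.5 pc
m = M + 5 log₁₀ d − 5 = 10.9 + 5·2.0953 − 5 = 16.377

m ≈ 16.38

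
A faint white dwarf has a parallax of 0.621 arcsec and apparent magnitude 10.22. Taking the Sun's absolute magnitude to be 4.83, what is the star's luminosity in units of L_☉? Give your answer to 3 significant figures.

d = 1/p = 1/0.621″ = 1.610 pc
M = m − 5 log₁₀ d + 5 = 10.22 − 5·0.2069 + 5 = 14.185
M − M_☉ = 14.185 − 4.83 = 9.355
L/L_☉ = 10^(−0.4 × 9.355) = 1.811×10^-4

L/L_☉ ≈ 1.81×10^-4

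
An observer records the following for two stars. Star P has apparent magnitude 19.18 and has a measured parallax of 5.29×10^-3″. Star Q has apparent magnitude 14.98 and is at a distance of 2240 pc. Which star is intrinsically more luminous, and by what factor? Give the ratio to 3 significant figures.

Star Q is more luminous, by a factor of 6720.

Star P: d = 1/p = 1/5.29×10^-3″ = 189.0 pc
Star P: M = m − 5 log₁₀ d + 5 = 19.18 − 5·2.2765 + 5 = 12.797
Star Q: M = m − 5 log₁₀ d + 5 = 14.98 − 5·3.3502 + 5 = 3.229
ΔM = M_P − M_Q = 12.797 − (3.229) = 9.569; smaller M is more luminous → Star Q.
L ratio = 10^(0.4 |ΔM|) = 10^3.827 = 6721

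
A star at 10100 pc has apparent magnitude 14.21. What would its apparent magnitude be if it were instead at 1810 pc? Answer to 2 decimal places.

Flux ∝ 1/d², so Δm = 5 log₁₀(d₂/d₁) = 5 log₁₀(1810/10100) = -3.733
m₂ = m₁ + Δm = 14.21 + (-3.733) = 10.477

m ≈ 10.48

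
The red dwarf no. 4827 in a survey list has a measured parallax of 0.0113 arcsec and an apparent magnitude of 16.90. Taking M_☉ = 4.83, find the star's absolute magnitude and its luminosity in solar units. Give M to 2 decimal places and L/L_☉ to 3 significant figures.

d = 1/p = 1/0.0113″ = 88.50 pc
M = m − 5 log₁₀ d + 5 = 16.90 − 5·1.9469 + 5 = 12.165
M − M_☉ = 12.165 − 4.83 = 7.335
L/L_☉ = 10^(−0.4 × 7.335) = 1.164×10^-3

M ≈ 12.17; L/L_☉ ≈ 1.16×10^-3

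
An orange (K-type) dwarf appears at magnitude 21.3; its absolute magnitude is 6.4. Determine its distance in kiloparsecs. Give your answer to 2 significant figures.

Distance modulus: m − M = 21.3 − (6.4) = 14.900
m − M = 5 log₁₀ d − 5
log₁₀ d = (m − M)/5 + 1 = 3.9800
d = 10^3.9800 = 9550 pc
= 9.550 kpc

d ≈ 9.5 kpc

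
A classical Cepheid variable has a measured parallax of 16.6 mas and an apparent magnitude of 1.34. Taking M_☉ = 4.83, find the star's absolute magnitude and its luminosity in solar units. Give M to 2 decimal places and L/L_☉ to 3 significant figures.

d = 1/p = 1000/16.6 mas = 60.24 pc
M = m − 5 log₁₀ d + 5 = 1.34 − 5·1.7799 + 5 = -2.559
M − M_☉ = -2.559 − 4.83 = -7.389
L/L_☉ = 10^(−0.4 × -7.389) = 903.2

M ≈ -2.56; L/L_☉ ≈ 903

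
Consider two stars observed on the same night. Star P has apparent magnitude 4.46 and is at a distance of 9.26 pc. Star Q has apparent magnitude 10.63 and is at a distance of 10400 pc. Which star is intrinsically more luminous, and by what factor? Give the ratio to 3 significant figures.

Star Q is more luminous, by a factor of 4290.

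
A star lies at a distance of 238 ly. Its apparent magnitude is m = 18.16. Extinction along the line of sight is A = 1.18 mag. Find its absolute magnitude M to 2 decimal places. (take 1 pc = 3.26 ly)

M ≈ 12.66

d = 238 ly / 3.26 = 73.01 pc
5 log₁₀(d/10 pc) = 5 log₁₀(73.01) − 5 = 4.317
M = m − 5 log₁₀(d/10) − A = 18.16 − 4.317 − 1.18 = 12.663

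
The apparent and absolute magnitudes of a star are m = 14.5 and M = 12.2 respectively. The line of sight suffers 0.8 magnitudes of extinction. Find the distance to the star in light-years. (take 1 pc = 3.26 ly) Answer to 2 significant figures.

d ≈ 65 ly

m − M = 5 log₁₀(d/10 pc) + A  ⇒  14.5 − (12.2) − 0.8 = 5 log₁₀(d/10)
1.500 = 5 log₁₀(d/10)
log₁₀ d = (m − M − A)/5 + 1 = 1.3000
d = 10^1.3000 = 19.95 pc
= 65.05 ly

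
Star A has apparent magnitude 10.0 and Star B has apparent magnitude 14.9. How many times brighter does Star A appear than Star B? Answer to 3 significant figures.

91.2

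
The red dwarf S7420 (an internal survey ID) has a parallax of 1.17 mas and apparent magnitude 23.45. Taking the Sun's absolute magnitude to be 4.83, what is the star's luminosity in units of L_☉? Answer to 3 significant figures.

d = 1/p = 1000/1.17 mas = 854.7 pc
M = m − 5 log₁₀ d + 5 = 23.45 − 5·2.9318 + 5 = 13.791
M − M_☉ = 13.791 − 4.83 = 8.961
L/L_☉ = 10^(−0.4 × 8.961) = 2.604×10^-4

L/L_☉ ≈ 2.60×10^-4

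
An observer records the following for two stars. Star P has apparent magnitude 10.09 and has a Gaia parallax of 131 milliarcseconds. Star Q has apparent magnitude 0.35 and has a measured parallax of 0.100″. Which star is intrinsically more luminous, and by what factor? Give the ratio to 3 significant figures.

Star P: p = 131 mas = 0.131″ → d = 1/p = 7.634 pc
Star P: M = m − 5 log₁₀ d + 5 = 10.09 − 5·0.8827 + 5 = 10.676
Star Q: d = 1/p = 1/0.100″ = 10.00 pc
Star Q: M = m − 5 log₁₀ d + 5 = 0.35 − 5·1.0000 + 5 = 0.350
ΔM = M_P − M_Q = 10.676 − (0.350) = 10.326; smaller M is more luminous → Star Q.
L ratio = 10^(0.4 |ΔM|) = 10^4.131 = 13510

Star Q is more luminous, by a factor of 13500.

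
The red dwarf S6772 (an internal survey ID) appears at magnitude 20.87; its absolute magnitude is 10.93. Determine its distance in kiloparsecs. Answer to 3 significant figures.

d ≈ 0.973 kpc

Distance modulus: m − M = 20.87 − (10.93) = 9.940
m − M = 5 log₁₀ d − 5
log₁₀ d = (m − M)/5 + 1 = 2.9880
d = 10^2.9880 = 972.7 pc
= 0.9727 kpc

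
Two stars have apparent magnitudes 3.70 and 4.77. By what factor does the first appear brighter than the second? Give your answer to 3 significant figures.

2.68

Magnitude difference = -1.07
Flux ratio = 10^(−0.4 Δm) = 10^(−0.4 × -1.07) = 10^0.428 = 2.679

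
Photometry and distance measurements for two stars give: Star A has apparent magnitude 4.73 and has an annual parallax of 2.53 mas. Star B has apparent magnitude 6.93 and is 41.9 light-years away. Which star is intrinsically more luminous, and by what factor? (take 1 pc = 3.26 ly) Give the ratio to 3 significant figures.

Star A: p = 2.53 mas = 2.53×10^-3″ → d = 1/p = 395.3 pc
Star A: M = m − 5 log₁₀ d + 5 = 4.73 − 5·2.5969 + 5 = -3.254
Star B: d = 41.9 ly / 3.26 = 12.85 pc
Star B: M = m − 5 log₁₀ d + 5 = 6.93 − 5·1.1090 + 5 = 6.385
ΔM = M_A − M_B = -3.254 − (6.385) = -9.639; smaller M is more luminous → Star A.
L ratio = 10^(0.4 |ΔM|) = 10^3.856 = 7174

Star A is more luminous, by a factor of 7170.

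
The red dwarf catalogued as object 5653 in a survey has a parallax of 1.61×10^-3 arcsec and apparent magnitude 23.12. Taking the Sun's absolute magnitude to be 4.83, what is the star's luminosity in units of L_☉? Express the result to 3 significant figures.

L/L_☉ ≈ 1.86×10^-4

d = 1/p = 1/1.61×10^-3″ = 621.1 pc
M = m − 5 log₁₀ d + 5 = 23.12 − 5·2.7932 + 5 = 14.154
M − M_☉ = 14.154 − 4.83 = 9.324
L/L_☉ = 10^(−0.4 × 9.324) = 1.864×10^-4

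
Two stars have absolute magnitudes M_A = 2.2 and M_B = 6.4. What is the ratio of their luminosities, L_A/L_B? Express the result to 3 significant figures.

L_A/L_B ≈ 47.9

ΔM = M_A − M_B = -4.2
L_A/L_B = 10^(−0.4 ΔM) = 10^1.680 = 47.86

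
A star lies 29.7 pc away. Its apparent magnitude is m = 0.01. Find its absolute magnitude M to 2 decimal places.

M ≈ -2.35

5 log₁₀(d/10 pc) = 5 log₁₀(29.70) − 5 = 2.364
M = m − 5 log₁₀(d/10) = 0.01 − 2.364 = -2.354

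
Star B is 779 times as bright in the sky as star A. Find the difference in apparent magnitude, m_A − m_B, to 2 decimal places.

m_A − m_B ≈ 7.23

Pogson: Δm = −2.5 log₁₀(ratio) = −2.5 log₁₀(779) = −2.5 × 2.8915 = -7.229
Star B is brighter so has the smaller magnitude: m_A − m_B is positive.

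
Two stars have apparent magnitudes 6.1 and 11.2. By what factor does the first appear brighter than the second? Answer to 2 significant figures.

110

Δm = 6.1 − (11.2) = -5.1
Flux ratio = 10^(−0.4 Δm) = 10^(−0.4 × -5.1) = 10^2.040 = 109.6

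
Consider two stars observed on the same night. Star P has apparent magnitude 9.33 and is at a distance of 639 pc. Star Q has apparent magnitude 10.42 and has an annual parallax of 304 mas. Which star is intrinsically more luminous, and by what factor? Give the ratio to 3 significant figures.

Star P: M = m − 5 log₁₀ d + 5 = 9.33 − 5·2.8055 + 5 = 0.302
Star Q: p = 304 mas = 0.304″ → d = 1/p = 3.289 pc
Star Q: M = m − 5 log₁₀ d + 5 = 10.42 − 5·0.5171 + 5 = 12.834
ΔM = M_P − M_Q = 0.302 − (12.834) = -12.532; smaller M is more luminous → Star P.
L ratio = 10^(0.4 |ΔM|) = 10^5.013 = 103000

Star P is more luminous, by a factor of 103000.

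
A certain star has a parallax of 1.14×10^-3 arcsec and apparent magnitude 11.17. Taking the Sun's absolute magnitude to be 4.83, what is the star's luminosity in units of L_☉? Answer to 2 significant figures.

L/L_☉ ≈ 22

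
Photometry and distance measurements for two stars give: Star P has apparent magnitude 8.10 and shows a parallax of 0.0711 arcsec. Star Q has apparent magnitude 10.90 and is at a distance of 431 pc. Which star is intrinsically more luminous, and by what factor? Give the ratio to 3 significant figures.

Star Q is more luminous, by a factor of 71.2.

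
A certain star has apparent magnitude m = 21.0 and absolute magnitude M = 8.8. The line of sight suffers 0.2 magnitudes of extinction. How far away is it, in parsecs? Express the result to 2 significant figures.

m − M = 5 log₁₀(d/10 pc) + A  ⇒  21.0 − (8.8) − 0.2 = 5 log₁₀(d/10)
12.000 = 5 log₁₀(d/10)
log₁₀ d = (m − M − A)/5 + 1 = 3.4000
d = 10^3.4000 = 2512 pc

d ≈ 2500 pc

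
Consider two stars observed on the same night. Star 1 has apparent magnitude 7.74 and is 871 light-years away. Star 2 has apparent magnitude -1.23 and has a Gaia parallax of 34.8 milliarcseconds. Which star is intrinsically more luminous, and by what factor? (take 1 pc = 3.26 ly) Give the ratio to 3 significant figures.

Star 2 is more luminous, by a factor of 44.8.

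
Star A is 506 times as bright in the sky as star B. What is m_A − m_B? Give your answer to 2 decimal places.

Pogson: Δm = −2.5 log₁₀(ratio) = −2.5 log₁₀(506) = −2.5 × 2.7042 = -6.760
Star A is brighter, so it has the smaller magnitude: the difference is negative.

m_A − m_B ≈ -6.76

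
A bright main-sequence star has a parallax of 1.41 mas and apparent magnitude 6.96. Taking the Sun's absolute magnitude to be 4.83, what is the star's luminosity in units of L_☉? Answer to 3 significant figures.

L/L_☉ ≈ 707

d = 1/p = 1000/1.41 mas = 709.2 pc
M = m − 5 log₁₀ d + 5 = 6.96 − 5·2.8508 + 5 = -2.294
M − M_☉ = -2.294 − 4.83 = -7.124
L/L_☉ = 10^(−0.4 × -7.124) = 707.2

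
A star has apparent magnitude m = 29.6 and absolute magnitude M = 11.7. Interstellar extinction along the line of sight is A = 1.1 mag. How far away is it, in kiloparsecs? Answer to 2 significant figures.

m − M = 5 log₁₀(d/10 pc) + A  ⇒  29.6 − (11.7) − 1.1 = 5 log₁₀(d/10)
16.800 = 5 log₁₀(d/10)
log₁₀ d = (m − M − A)/5 + 1 = 4.3600
d = 10^4.3600 = 22910 pc
= 22.91 kpc

d ≈ 23 kpc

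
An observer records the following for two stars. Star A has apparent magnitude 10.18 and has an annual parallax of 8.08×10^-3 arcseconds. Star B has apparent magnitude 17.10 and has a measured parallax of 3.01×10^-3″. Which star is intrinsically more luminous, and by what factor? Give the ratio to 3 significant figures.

Star A: d = 1/p = 1/8.08×10^-3″ = 123.8 pc
Star A: M = m − 5 log₁₀ d + 5 = 10.18 − 5·2.0926 + 5 = 4.717
Star B: d = 1/p = 1/3.01×10^-3″ = 332.2 pc
Star B: M = m − 5 log₁₀ d + 5 = 17.10 − 5·2.5214 + 5 = 9.493
ΔM = M_A − M_B = 4.717 − (9.493) = -4.776; smaller M is more luminous → Star A.
L ratio = 10^(0.4 |ΔM|) = 10^1.910 = 81.34

Star A is more luminous, by a factor of 81.3.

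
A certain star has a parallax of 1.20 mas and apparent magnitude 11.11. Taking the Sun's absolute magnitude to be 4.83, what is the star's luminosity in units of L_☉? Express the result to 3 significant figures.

d = 1/p = 1000/1.20 mas = 833.3 pc
M = m − 5 log₁₀ d + 5 = 11.11 − 5·2.9208 + 5 = 1.506
M − M_☉ = 1.506 − 4.83 = -3.324
L/L_☉ = 10^(−0.4 × -3.324) = 21.36

L/L_☉ ≈ 21.4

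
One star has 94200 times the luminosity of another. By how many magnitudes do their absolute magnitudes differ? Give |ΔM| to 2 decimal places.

Pogson: ΔM = −2.5 log₁₀(ratio) = −2.5 log₁₀(94200) = −2.5 × 4.9741 = -12.435

|ΔM| ≈ 12.44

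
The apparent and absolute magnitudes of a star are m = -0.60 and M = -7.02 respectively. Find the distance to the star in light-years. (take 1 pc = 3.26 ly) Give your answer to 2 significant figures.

d ≈ 630 ly

Distance modulus: m − M = -0.60 − (-7.02) = 6.420
m − M = 5 log₁₀ d − 5
log₁₀ d = (m − M)/5 + 1 = 2.2840
d = 10^2.2840 = 192.3 pc
= 626.9 ly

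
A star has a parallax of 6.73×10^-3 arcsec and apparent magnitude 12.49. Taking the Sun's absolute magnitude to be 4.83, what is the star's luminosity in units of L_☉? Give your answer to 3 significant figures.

L/L_☉ ≈ 0.191

d = 1/p = 1/6.73×10^-3″ = 148.6 pc
M = m − 5 log₁₀ d + 5 = 12.49 − 5·2.1720 + 5 = 6.630
M − M_☉ = 6.630 − 4.83 = 1.800
L/L_☉ = 10^(−0.4 × 1.800) = 0.1905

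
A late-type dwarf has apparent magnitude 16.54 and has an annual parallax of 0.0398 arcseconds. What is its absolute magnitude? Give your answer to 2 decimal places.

M ≈ 14.54

d = 1/p = 1/0.0398″ = 25.13 pc
5 log₁₀(d/10 pc) = 5 log₁₀(25.13) − 5 = 2.001
M = m − 5 log₁₀(d/10) = 16.54 − 2.001 = 14.539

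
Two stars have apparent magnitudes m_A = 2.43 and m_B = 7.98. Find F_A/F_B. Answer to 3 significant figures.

F_A/F_B ≈ 166

Magnitude difference = -5.55
Flux ratio = 10^(−0.4 Δm) = 10^(−0.4 × -5.55) = 10^2.220 = 166.0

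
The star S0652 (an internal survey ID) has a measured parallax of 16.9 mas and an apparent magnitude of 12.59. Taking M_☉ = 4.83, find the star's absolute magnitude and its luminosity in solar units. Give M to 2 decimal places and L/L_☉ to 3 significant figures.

M ≈ 8.73; L/L_☉ ≈ 0.0276

d = 1/p = 1000/16.9 mas = 59.17 pc
M = m − 5 log₁₀ d + 5 = 12.59 − 5·1.7721 + 5 = 8.729
M − M_☉ = 8.729 − 4.83 = 3.899
L/L_☉ = 10^(−0.4 × 3.899) = 0.02756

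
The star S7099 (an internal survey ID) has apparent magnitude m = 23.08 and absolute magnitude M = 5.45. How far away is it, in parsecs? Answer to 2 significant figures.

Distance modulus: m − M = 23.08 − (5.45) = 17.630
m − M = 5 log₁₀ d − 5
log₁₀ d = (m − M)/5 + 1 = 4.5260
d = 10^4.5260 = 33570 pc

d ≈ 34000 pc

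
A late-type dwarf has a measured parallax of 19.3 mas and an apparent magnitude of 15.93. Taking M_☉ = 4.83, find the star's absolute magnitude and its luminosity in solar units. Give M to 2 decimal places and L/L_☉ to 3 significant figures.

d = 1/p = 1000/19.3 mas = 51.81 pc
M = m − 5 log₁₀ d + 5 = 15.93 − 5·1.7144 + 5 = 12.358
M − M_☉ = 12.358 − 4.83 = 7.528
L/L_☉ = 10^(−0.4 × 7.528) = 9.747×10^-4

M ≈ 12.36; L/L_☉ ≈ 9.75×10^-4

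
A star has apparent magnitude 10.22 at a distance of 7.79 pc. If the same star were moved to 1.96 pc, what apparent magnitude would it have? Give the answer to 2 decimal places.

Flux ∝ 1/d², so Δm = 5 log₁₀(d₂/d₁) = 5 log₁₀(1.96/7.79) = -2.996
m₂ = m₁ + Δm = 10.22 + (-2.996) = 7.224

m ≈ 7.22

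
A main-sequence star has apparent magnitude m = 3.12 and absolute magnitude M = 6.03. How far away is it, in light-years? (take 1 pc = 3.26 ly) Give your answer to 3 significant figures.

d ≈ 8.54 ly

Distance modulus: m − M = 3.12 − (6.03) = -2.910
m − M = 5 log₁₀ d − 5
log₁₀ d = (m − M)/5 + 1 = 0.4180
d = 10^0.4180 = 2.618 pc
= 8.535 ly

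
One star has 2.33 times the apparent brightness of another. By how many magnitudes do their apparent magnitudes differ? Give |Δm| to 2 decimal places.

Pogson: Δm = −2.5 log₁₀(ratio) = −2.5 log₁₀(2.33) = −2.5 × 0.3674 = -0.918

|Δm| ≈ 0.92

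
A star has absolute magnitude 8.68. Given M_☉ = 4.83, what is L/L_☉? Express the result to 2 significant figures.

L/L_☉ ≈ 0.029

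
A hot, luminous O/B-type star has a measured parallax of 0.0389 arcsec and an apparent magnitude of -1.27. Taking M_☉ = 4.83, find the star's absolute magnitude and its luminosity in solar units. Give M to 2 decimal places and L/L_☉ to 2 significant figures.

d = 1/p = 1/0.0389″ = 25.71 pc
M = m − 5 log₁₀ d + 5 = -1.27 − 5·1.4101 + 5 = -3.320
M − M_☉ = -3.320 − 4.83 = -8.150
L/L_☉ = 10^(−0.4 × -8.150) = 1820

M ≈ -3.32; L/L_☉ ≈ 1800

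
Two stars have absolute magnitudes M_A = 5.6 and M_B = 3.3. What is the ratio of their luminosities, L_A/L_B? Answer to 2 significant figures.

ΔM = M_A − M_B = 2.3
L_A/L_B = 10^(−0.4 ΔM) = 10^-0.920 = 0.1202

L_A/L_B ≈ 0.12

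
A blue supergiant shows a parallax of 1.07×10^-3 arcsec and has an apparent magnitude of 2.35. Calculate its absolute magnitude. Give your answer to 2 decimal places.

M ≈ -7.50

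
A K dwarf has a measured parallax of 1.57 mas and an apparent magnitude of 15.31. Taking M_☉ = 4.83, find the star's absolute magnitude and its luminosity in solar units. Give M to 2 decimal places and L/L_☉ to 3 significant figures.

d = 1/p = 1000/1.57 mas = 636.9 pc
M = m − 5 log₁₀ d + 5 = 15.31 − 5·2.8041 + 5 = 6.289
M − M_☉ = 6.289 − 4.83 = 1.459
L/L_☉ = 10^(−0.4 × 1.459) = 0.2607

M ≈ 6.29; L/L_☉ ≈ 0.261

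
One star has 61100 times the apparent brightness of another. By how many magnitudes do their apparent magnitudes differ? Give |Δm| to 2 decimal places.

|Δm| ≈ 11.97

Pogson: Δm = −2.5 log₁₀(ratio) = −2.5 log₁₀(61100) = −2.5 × 4.7860 = -11.965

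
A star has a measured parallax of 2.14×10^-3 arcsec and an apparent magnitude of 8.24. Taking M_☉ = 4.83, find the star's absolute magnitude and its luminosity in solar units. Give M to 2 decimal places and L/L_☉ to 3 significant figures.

M ≈ -0.11; L/L_☉ ≈ 94.4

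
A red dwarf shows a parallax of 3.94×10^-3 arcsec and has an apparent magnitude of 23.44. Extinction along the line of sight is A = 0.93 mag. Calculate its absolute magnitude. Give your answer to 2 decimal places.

M ≈ 15.49

d = 1/p = 1/3.94×10^-3″ = 253.8 pc
5 log₁₀(d/10 pc) = 5 log₁₀(253.8) − 5 = 7.023
M = m − 5 log₁₀(d/10) − A = 23.44 − 7.023 − 0.93 = 15.487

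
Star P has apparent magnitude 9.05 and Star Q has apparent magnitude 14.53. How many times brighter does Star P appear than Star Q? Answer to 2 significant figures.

160

Magnitude difference = -5.48
Flux ratio = 10^(−0.4 Δm) = 10^(−0.4 × -5.48) = 10^2.192 = 155.6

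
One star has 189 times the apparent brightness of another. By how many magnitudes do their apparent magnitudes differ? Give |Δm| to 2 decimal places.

|Δm| ≈ 5.69

Pogson: Δm = −2.5 log₁₀(ratio) = −2.5 log₁₀(189) = −2.5 × 2.2765 = -5.691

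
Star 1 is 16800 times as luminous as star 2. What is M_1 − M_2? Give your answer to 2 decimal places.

M_1 − M_2 ≈ -10.56

Pogson: ΔM = −2.5 log₁₀(ratio) = −2.5 log₁₀(16800) = −2.5 × 4.2253 = -10.563
Star 1 is brighter, so it has the smaller magnitude: the difference is negative.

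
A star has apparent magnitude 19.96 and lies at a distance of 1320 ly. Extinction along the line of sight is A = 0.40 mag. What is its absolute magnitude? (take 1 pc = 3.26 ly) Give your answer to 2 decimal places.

M ≈ 11.52

d = 1320 ly / 3.26 = 404.9 pc
5 log₁₀(d/10 pc) = 5 log₁₀(404.9) − 5 = 8.037
M = m − 5 log₁₀(d/10) − A = 19.96 − 8.037 − 0.40 = 11.523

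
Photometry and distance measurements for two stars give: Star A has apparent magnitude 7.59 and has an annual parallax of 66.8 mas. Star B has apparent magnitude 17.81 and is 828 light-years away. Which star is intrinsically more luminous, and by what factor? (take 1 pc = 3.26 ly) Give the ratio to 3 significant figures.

Star A: p = 66.8 mas = 0.0668″ → d = 1/p = 14.97 pc
Star A: M = m − 5 log₁₀ d + 5 = 7.59 − 5·1.1752 + 5 = 6.714
Star B: d = 828 ly / 3.26 = 254.0 pc
Star B: M = m − 5 log₁₀ d + 5 = 17.81 − 5·2.4048 + 5 = 10.786
ΔM = M_A − M_B = 6.714 − (10.786) = -4.072; smaller M is more luminous → Star A.
L ratio = 10^(0.4 |ΔM|) = 10^1.629 = 42.54

Star A is more luminous, by a factor of 42.5.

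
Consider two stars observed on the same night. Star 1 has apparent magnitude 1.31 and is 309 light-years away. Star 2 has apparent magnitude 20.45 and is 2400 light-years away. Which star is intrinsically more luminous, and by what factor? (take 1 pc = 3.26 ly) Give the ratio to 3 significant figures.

Star 1: d = 309 ly / 3.26 = 94.79 pc
Star 1: M = m − 5 log₁₀ d + 5 = 1.31 − 5·1.9767 + 5 = -3.574
Star 2: d = 2400 ly / 3.26 = 736.2 pc
Star 2: M = m − 5 log₁₀ d + 5 = 20.45 − 5·2.8670 + 5 = 11.115
ΔM = M_1 − M_2 = -3.574 − (11.115) = -14.689; smaller M is more luminous → Star 1.
L ratio = 10^(0.4 |ΔM|) = 10^5.875 = 750700

Star 1 is more luminous, by a factor of 751000.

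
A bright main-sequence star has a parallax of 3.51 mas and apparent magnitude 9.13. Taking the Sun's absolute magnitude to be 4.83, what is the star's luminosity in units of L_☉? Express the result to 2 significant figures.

L/L_☉ ≈ 15

d = 1/p = 1000/3.51 mas = 284.9 pc
M = m − 5 log₁₀ d + 5 = 9.13 − 5·2.4547 + 5 = 1.857
M − M_☉ = 1.857 − 4.83 = -2.973
L/L_☉ = 10^(−0.4 × -2.973) = 15.47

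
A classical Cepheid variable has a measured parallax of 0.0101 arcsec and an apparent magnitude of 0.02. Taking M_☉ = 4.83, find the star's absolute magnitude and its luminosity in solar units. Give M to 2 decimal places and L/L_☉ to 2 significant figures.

M ≈ -4.96; L/L_☉ ≈ 8200

d = 1/p = 1/0.0101″ = 99.01 pc
M = m − 5 log₁₀ d + 5 = 0.02 − 5·1.9957 + 5 = -4.958
M − M_☉ = -4.958 − 4.83 = -9.788
L/L_☉ = 10^(−0.4 × -9.788) = 8229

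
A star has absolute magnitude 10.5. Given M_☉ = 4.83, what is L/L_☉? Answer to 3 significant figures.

L/L_☉ ≈ 5.40×10^-3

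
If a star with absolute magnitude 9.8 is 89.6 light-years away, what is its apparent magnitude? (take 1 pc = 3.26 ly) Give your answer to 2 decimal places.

m ≈ 12.00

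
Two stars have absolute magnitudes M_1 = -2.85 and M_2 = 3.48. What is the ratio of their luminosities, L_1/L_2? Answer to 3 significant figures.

L_1/L_2 ≈ 340

ΔM = M_1 − M_2 = -6.33
L_1/L_2 = 10^(−0.4 ΔM) = 10^2.532 = 340.4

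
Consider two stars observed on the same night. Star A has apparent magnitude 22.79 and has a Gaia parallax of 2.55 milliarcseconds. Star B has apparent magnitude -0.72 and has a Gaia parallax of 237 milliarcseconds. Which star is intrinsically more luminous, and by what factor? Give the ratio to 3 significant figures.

Star A: p = 2.55 mas = 2.55×10^-3″ → d = 1/p = 392.2 pc
Star A: M = m − 5 log₁₀ d + 5 = 22.79 − 5·2.5935 + 5 = 14.823
Star B: p = 237 mas = 0.237″ → d = 1/p = 4.219 pc
Star B: M = m − 5 log₁₀ d + 5 = -0.72 − 5·0.6253 + 5 = 1.154
ΔM = M_A − M_B = 14.823 − (1.154) = 13.669; smaller M is more luminous → Star B.
L ratio = 10^(0.4 |ΔM|) = 10^5.468 = 293500

Star B is more luminous, by a factor of 293000.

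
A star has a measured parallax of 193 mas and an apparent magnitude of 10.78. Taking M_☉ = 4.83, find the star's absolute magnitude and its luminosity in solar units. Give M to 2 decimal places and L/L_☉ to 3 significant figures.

M ≈ 12.21; L/L_☉ ≈ 1.12×10^-3

d = 1/p = 1000/193 mas = 5.181 pc
M = m − 5 log₁₀ d + 5 = 10.78 − 5·0.7144 + 5 = 12.208
M − M_☉ = 12.208 − 4.83 = 7.378
L/L_☉ = 10^(−0.4 × 7.378) = 1.119×10^-3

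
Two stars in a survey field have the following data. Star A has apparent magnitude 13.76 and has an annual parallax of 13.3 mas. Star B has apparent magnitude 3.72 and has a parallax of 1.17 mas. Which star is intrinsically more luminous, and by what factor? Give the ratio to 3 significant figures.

Star B is more luminous, by a factor of 1.34×10^6.

Star A: p = 13.3 mas = 0.0133″ → d = 1/p = 75.19 pc
Star A: M = m − 5 log₁₀ d + 5 = 13.76 − 5·1.8761 + 5 = 9.379
Star B: p = 1.17 mas = 1.17×10^-3″ → d = 1/p = 854.7 pc
Star B: M = m − 5 log₁₀ d + 5 = 3.72 − 5·2.9318 + 5 = -5.939
ΔM = M_A − M_B = 9.379 − (-5.939) = 15.318; smaller M is more luminous → Star B.
L ratio = 10^(0.4 |ΔM|) = 10^6.127 = 1.341×10^6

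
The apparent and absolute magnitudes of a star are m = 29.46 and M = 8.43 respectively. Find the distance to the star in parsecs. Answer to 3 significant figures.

d ≈ 161000 pc

μ = m − M = 21.030
m − M = 5 log₁₀ d − 5
log₁₀ d = (m − M)/5 + 1 = 5.2060
d = 10^5.2060 = 160700 pc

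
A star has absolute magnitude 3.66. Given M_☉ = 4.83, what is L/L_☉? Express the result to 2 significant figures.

L/L_☉ ≈ 2.9

M − M_☉ = 3.66 − 4.83 = -1.170
L/L_☉ = 10^(−0.4 (M − M_☉)) = 10^0.468 = 2.938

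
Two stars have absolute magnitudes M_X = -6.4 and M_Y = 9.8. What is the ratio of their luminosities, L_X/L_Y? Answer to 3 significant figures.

L_X/L_Y ≈ 3.02×10^6

ΔM = M_X − M_Y = -16.2
L_X/L_Y = 10^(−0.4 ΔM) = 10^6.480 = 3.020×10^6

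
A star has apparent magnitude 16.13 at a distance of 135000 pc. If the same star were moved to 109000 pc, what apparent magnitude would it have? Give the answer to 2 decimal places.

m ≈ 15.67

Flux ∝ 1/d², so Δm = 5 log₁₀(d₂/d₁) = 5 log₁₀(109000/135000) = -0.465
m₂ = m₁ + Δm = 16.13 + (-0.465) = 15.665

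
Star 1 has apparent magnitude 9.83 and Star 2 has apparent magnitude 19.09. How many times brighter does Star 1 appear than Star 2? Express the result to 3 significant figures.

5060

Δm = 9.83 − (19.09) = -9.26
Flux ratio = 10^(−0.4 Δm) = 10^(−0.4 × -9.26) = 10^3.704 = 5058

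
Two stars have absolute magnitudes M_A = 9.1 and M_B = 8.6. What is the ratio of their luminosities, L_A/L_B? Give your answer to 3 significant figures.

ΔM = M_A − M_B = 0.5
L_A/L_B = 10^(−0.4 ΔM) = 10^-0.200 = 0.6310

L_A/L_B ≈ 0.631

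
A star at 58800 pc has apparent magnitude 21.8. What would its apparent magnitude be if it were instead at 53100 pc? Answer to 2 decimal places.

m ≈ 21.58

Flux ∝ 1/d², so Δm = 5 log₁₀(d₂/d₁) = 5 log₁₀(53100/58800) = -0.221
m₂ = m₁ + Δm = 21.8 + (-0.221) = 21.579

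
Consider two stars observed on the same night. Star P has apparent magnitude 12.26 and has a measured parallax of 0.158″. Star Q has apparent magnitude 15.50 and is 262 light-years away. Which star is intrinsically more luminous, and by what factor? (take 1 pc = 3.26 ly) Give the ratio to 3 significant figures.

Star Q is more luminous, by a factor of 8.16.

Star P: d = 1/p = 1/0.158″ = 6.329 pc
Star P: M = m − 5 log₁₀ d + 5 = 12.26 − 5·0.8013 + 5 = 13.253
Star Q: d = 262 ly / 3.26 = 80.37 pc
Star Q: M = m − 5 log₁₀ d + 5 = 15.50 − 5·1.9051 + 5 = 10.975
ΔM = M_P − M_Q = 13.253 − (10.975) = 2.279; smaller M is more luminous → Star Q.
L ratio = 10^(0.4 |ΔM|) = 10^0.911 = 8.156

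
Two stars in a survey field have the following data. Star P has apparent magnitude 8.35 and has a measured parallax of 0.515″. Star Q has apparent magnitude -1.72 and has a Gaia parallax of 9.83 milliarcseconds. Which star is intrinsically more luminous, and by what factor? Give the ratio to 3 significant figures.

Star Q is more luminous, by a factor of 2.93×10^7.

Star P: d = 1/p = 1/0.515″ = 1.942 pc
Star P: M = m − 5 log₁₀ d + 5 = 8.35 − 5·0.2882 + 5 = 11.909
Star Q: p = 9.83 mas = 9.83×10^-3″ → d = 1/p = 101.7 pc
Star Q: M = m − 5 log₁₀ d + 5 = -1.72 − 5·2.0074 + 5 = -6.757
ΔM = M_P − M_Q = 11.909 − (-6.757) = 18.666; smaller M is more luminous → Star Q.
L ratio = 10^(0.4 |ΔM|) = 10^7.467 = 2.928×10^7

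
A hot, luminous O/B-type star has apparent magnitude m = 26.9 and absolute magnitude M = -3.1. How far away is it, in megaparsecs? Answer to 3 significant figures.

d ≈ 10.0 Mpc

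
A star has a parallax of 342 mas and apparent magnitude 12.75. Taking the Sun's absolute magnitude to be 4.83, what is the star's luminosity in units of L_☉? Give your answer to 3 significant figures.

d = 1/p = 1000/342 mas = 2.924 pc
M = m − 5 log₁₀ d + 5 = 12.75 − 5·0.4660 + 5 = 15.420
M − M_☉ = 15.420 − 4.83 = 10.590
L/L_☉ = 10^(−0.4 × 10.590) = 5.807×10^-5

L/L_☉ ≈ 5.81×10^-5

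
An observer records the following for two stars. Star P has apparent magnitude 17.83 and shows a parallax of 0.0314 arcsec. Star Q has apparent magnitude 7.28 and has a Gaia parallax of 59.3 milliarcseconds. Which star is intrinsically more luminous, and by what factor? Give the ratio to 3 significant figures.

Star Q is more luminous, by a factor of 4650.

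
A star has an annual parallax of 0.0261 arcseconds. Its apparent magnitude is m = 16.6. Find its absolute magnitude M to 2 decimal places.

d = 1/p = 1/0.0261″ = 38.31 pc
5 log₁₀(d/10 pc) = 5 log₁₀(38.31) − 5 = 2.917
M = m − 5 log₁₀(d/10) = 16.6 − 2.917 = 13.683

M ≈ 13.68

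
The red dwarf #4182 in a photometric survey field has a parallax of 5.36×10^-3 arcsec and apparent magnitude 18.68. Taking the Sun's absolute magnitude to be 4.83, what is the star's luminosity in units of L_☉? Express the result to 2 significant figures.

L/L_☉ ≈ 1.0×10^-3

d = 1/p = 1/5.36×10^-3″ = 186.6 pc
M = m − 5 log₁₀ d + 5 = 18.68 − 5·2.2708 + 5 = 12.326
M − M_☉ = 12.326 − 4.83 = 7.496
L/L_☉ = 10^(−0.4 × 7.496) = 1.004×10^-3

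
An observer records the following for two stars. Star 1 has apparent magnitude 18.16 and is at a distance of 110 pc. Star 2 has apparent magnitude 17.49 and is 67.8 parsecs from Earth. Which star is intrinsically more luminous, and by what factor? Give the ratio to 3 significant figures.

Star 1: M = m − 5 log₁₀ d + 5 = 18.16 − 5·2.0414 + 5 = 12.953
Star 2: M = m − 5 log₁₀ d + 5 = 17.49 − 5·1.8312 + 5 = 13.334
ΔM = M_1 − M_2 = 12.953 − (13.334) = -0.381; smaller M is more luminous → Star 1.
L ratio = 10^(0.4 |ΔM|) = 10^0.152 = 1.420

Star 1 is more luminous, by a factor of 1.42.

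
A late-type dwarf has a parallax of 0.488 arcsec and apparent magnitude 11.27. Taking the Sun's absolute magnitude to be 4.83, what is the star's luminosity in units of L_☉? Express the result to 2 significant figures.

d = 1/p = 1/0.488″ = 2.049 pc
M = m − 5 log₁₀ d + 5 = 11.27 − 5·0.3116 + 5 = 14.712
M − M_☉ = 14.712 − 4.83 = 9.882
L/L_☉ = 10^(−0.4 × 9.882) = 1.115×10^-4

L/L_☉ ≈ 1.1×10^-4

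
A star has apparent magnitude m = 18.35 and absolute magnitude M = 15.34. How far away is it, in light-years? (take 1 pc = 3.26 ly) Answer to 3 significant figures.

d ≈ 130 ly

Distance modulus: m − M = 18.35 − (15.34) = 3.010
m − M = 5 log₁₀ d − 5
log₁₀ d = (m − M)/5 + 1 = 1.6020
d = 10^1.6020 = 39.99 pc
= 130.4 ly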